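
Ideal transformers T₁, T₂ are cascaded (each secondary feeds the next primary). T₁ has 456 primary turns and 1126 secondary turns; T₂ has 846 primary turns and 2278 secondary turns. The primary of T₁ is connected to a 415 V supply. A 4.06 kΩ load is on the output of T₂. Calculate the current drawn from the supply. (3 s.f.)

After T₁: V = 415.00 × 1126/456 = 1024.8 V.
After T₂: V = 1024.8 × 2278/846 = 2759.3 V.
I_load = 2759.3/4060 = 0.67964 A, so P_out = 2759.3 × 0.67964 = 1875.4 W.
All ideal ⇒ P_in = P_out, so I_supply = 1875.4/415 = 4.52 A.

I_supply ≈ 4.52 A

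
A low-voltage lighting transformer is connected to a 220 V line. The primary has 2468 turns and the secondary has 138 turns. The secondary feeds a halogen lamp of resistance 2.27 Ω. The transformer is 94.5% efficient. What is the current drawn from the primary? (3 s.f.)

V_s = 220 × 138/2468 = 12.301 V.
I_s = V_s/R = 12.301/2.27 = 5.4191 A.
P_out = V_s I_s = 12.301 × 5.4191 = 66.663 W.
P_in = P_out/η = 66.663/0.945 = 70.543 W.
I_p = P_in/V_p = 70.543/220 = 0.321 A.

I_p ≈ 0.321 A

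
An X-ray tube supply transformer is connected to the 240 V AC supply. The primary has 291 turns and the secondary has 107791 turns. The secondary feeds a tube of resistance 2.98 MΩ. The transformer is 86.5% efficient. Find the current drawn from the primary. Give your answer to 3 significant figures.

I_p ≈ 12.8 A

V_s = 240 × 107791/291 = 88900 V.
I_s = V_s/R = 88900/(2.98×10^6) = 0.029832 A.
P_out = V_s I_s = 88900 × 0.029832 = 2652.1 W.
P_in = P_out/η = 2652.1/0.865 = 3066.0 W.
I_p = P_in/V_p = 3066.0/240 = 12.8 A.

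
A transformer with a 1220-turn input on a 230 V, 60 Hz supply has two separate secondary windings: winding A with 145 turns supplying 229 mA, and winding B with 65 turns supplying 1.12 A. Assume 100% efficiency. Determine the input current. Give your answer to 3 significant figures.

V_A = 230 × 145/1220 = 27.336 V; V_B = 230 × 65/1220 = 12.254 V.
P_out = V_A I_A + V_B I_B = 27.336×0.229 + 12.254×1.12 = 6.2600 + 13.725 = 19.985 W.
Ideal ⇒ P_in = P_out, so I_in = P_out/V_in = 19.985/230 = 0.0869 A.

I_in ≈ 0.0869 A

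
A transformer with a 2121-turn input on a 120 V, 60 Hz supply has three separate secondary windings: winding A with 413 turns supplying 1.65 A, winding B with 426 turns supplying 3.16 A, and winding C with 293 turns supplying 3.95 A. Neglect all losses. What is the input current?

I_in ≈ 1.50 A

V_A = 120 × 413/2121 = 23.366 V; V_B = 120 × 426/2121 = 24.102 V; V_C = 120 × 293/2121 = 16.577 V.
P_out = V_A I_A + V_B I_B + V_C I_C = 23.366×1.65 + 24.102×3.16 + 16.577×3.95 = 38.554 + 76.162 + 65.479 = 180.20 W.
Ideal ⇒ P_in = P_out, so I_in = P_out/V_in = 180.20/120 = 1.50 A.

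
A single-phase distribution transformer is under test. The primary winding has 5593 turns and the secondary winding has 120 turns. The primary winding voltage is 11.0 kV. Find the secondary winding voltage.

V_s/V_p = N_s/N_p, so V_s = 11000 × 120/5593 = 236 V.

V_s ≈ 236 V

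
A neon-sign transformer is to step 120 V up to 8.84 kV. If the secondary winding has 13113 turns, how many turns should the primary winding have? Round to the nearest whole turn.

N_p = 178 turns

N_p/N_s = V_p/V_s, so N_p = 13113 × 120/8840 = 178.0 ≈ 178 turns.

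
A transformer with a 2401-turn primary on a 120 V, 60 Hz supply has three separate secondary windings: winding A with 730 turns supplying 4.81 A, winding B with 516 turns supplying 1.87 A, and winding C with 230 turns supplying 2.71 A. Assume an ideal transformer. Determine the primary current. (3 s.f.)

I_p ≈ 2.12 A

V_A = 120 × 730/2401 = 36.485 V; V_B = 120 × 516/2401 = 25.789 V; V_C = 120 × 230/2401 = 11.495 V.
P_out = V_A I_A + V_B I_B + V_C I_C = 36.485×4.81 + 25.789×1.87 + 11.495×2.71 = 175.49 + 48.226 + 31.152 = 254.87 W.
Ideal ⇒ P_in = P_out, so I_p = P_out/V_p = 254.87/120 = 2.12 A.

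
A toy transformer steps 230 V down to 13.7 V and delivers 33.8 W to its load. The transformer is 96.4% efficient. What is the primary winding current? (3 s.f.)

P_in = P_out/η = 33.8/0.964 = 35.062 W.
I_p = P_in/V_p = 35.062/230 = 0.152 A.

I_p ≈ 0.152 A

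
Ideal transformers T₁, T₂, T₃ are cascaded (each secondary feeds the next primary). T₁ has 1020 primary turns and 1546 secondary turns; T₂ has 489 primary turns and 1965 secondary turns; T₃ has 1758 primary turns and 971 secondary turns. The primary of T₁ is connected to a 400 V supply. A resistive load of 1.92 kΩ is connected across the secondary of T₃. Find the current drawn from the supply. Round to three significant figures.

I_supply ≈ 2.36 A

After T₁: V = 400.00 × 1546/1020 = 606.27 V.
After T₂: V = 606.27 × 1965/489 = 2436.3 V.
After T₃: V = 2436.3 × 971/1758 = 1345.6 V.
I_load = 1345.6/1920 = 0.70085 A, so P_out = 1345.6 × 0.70085 = 943.07 W.
All ideal ⇒ P_in = P_out, so I_supply = 943.07/400 = 2.36 A.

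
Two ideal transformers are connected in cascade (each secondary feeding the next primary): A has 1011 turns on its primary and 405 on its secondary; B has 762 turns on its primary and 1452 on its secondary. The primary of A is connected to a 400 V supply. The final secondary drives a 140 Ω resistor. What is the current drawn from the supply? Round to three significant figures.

I_supply ≈ 1.66 A

After A: V = 400.00 × 405/1011 = 160.24 V.
After B: V = 160.24 × 1452/762 = 305.33 V.
I_load = 305.33/140 = 2.1810 A, so P_out = 305.33 × 2.1810 = 665.92 W.
All ideal ⇒ P_in = P_out, so I_supply = 665.92/400 = 1.66 A.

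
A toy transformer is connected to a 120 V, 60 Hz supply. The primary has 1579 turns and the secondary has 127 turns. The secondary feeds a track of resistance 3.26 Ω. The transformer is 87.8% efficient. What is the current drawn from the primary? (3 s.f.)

V_s = 120 × 127/1579 = 9.6517 V.
I_s = V_s/R = 9.6517/3.26 = 2.9606 A.
P_out = V_s I_s = 9.6517 × 2.9606 = 28.575 W.
P_in = P_out/η = 28.575/0.878 = 32.546 W.
I_p = P_in/V_p = 32.546/120 = 0.271 A.

I_p ≈ 0.271 A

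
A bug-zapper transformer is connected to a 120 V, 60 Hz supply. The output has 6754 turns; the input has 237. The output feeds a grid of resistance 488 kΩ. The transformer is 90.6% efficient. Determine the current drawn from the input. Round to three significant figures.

I_in ≈ 0.220 A

V_out = 120 × 6754/237 = 3419.7 V.
I_out = V_out/R = 3419.7/488000 = 0.0070077 A.
P_out = V_out I_out = 3419.7 × 0.0070077 = 23.964 W.
P_in = P_out/η = 23.964/0.906 = 26.451 W.
I_in = P_in/V_in = 26.451/120 = 0.220 A.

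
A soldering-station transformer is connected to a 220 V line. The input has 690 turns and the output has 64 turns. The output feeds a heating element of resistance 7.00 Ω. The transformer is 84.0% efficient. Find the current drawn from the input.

V_out = 220 × 64/690 = 20.406 V.
I_out = V_out/R = 20.406/7.00 = 2.9151 A.
P_out = V_out I_out = 20.406 × 2.9151 = 59.485 W.
P_in = P_out/η = 59.485/0.840 = 70.816 W.
I_in = P_in/V_in = 70.816/220 = 0.322 A.

I_in ≈ 0.322 A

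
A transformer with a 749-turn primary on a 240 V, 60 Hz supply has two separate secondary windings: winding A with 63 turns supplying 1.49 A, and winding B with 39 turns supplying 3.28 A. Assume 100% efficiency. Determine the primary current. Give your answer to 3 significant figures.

V_A = 240 × 63/749 = 20.187 V; V_B = 240 × 39/749 = 12.497 V.
P_out = V_A I_A + V_B I_B = 20.187×1.49 + 12.497×3.28 = 30.079 + 40.989 = 71.068 W.
Ideal ⇒ P_in = P_out, so I_p = P_out/V_p = 71.068/240 = 0.296 A.

I_p ≈ 0.296 A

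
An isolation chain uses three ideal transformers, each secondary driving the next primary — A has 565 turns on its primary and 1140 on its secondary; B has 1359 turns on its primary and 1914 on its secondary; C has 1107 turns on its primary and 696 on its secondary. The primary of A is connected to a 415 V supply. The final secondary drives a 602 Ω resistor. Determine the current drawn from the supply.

I_supply ≈ 2.20 A

Secondary of A: V = 415.00 × 1140/565 = 837.35 V.
Secondary of B: V = 837.35 × 1914/1359 = 1179.3 V.
Secondary of C: V = 1179.3 × 696/1107 = 741.46 V.
I_load = 741.46/602 = 1.2317 A, so P_out = 741.46 × 1.2317 = 913.23 W.
All ideal ⇒ P_in = P_out, so I_supply = 913.23/415 = 2.20 A.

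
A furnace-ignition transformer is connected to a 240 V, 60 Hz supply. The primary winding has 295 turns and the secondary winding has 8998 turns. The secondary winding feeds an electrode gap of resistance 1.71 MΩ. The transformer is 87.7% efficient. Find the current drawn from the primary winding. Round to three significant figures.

V_s = 240 × 8998/295 = 7320.4 V.
I_s = V_s/R = 7320.4/(1.71×10^6) = 0.0042809 A.
P_out = V_s I_s = 7320.4 × 0.0042809 = 31.338 W.
P_in = P_out/η = 31.338/0.877 = 35.733 W.
I_p = P_in/V_p = 35.733/240 = 0.149 A.

I_p ≈ 0.149 A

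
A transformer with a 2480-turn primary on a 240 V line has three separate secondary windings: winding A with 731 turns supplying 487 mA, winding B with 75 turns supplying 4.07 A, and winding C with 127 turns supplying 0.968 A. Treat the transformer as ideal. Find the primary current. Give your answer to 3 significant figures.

I_p ≈ 0.316 A

V_A = 240 × 731/2480 = 70.742 V; V_B = 240 × 75/2480 = 7.2581 V; V_C = 240 × 127/2480 = 12.290 V.
P_out = V_A I_A + V_B I_B + V_C I_C = 70.742×0.487 + 7.2581×4.07 + 12.290×0.968 = 34.451 + 29.540 + 11.897 = 75.889 W.
Ideal ⇒ P_in = P_out, so I_p = P_out/V_p = 75.889/240 = 0.316 A.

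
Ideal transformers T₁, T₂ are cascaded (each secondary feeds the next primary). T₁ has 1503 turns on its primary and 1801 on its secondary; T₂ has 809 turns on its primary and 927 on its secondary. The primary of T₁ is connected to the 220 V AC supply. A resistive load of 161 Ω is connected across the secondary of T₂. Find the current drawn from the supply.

After T₁: V = 220.00 × 1801/1503 = 263.62 V.
After T₂: V = 263.62 × 927/809 = 302.07 V.
I_load = 302.07/161 = 1.8762 A, so P_out = 302.07 × 1.8762 = 566.75 W.
All ideal ⇒ P_in = P_out, so I_supply = 566.75/220 = 2.58 A.

I_supply ≈ 2.58 A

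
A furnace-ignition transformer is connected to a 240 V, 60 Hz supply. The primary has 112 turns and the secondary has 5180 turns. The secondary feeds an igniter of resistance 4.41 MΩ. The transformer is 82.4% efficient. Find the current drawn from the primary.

I_p ≈ 0.141 A

V_s = 240 × 5180/112 = 11100 V.
I_s = V_s/R = 11100/(4.41×10^6) = 0.0025170 A.
P_out = V_s I_s = 11100 × 0.0025170 = 27.939 W.
P_in = P_out/η = 27.939/0.824 = 33.906 W.
I_p = P_in/V_p = 33.906/240 = 0.141 A.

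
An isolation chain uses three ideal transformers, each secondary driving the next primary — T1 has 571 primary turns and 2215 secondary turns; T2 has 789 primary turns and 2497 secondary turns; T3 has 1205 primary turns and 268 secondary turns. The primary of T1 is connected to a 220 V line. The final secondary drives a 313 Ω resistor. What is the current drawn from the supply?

I_supply ≈ 5.24 A

Secondary of T1: V = 220.00 × 2215/571 = 853.42 V.
Secondary of T2: V = 853.42 × 2497/789 = 2700.9 V.
Secondary of T3: V = 2700.9 × 268/1205 = 600.69 V.
I_load = 600.69/313 = 1.9191 A, so P_out = 600.69 × 1.9191 = 1152.8 W.
All ideal ⇒ P_in = P_out, so I_supply = 1152.8/220 = 5.24 A.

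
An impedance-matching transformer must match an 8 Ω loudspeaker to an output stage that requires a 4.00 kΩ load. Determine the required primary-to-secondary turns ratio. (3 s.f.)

N_p/N_s ≈ 22.4

Z_p/Z_s = (N_p/N_s)², so N_p/N_s = √(4000/8) = √500 = 22.4.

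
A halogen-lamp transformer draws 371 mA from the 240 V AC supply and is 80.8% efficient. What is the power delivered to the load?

P_out ≈ 71.9 W

P_in = V_p I_p = 240 × 0.371 = 89.040 W.
P_out = η P_in = 0.808 × 89.040 = 71.9 W.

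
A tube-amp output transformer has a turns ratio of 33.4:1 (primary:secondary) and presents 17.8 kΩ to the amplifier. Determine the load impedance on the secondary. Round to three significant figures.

Z_s ≈ 16.0 Ω

Z_s = Z_p/(N_p/N_s)² = 17800/33.4² = 16.0 Ω.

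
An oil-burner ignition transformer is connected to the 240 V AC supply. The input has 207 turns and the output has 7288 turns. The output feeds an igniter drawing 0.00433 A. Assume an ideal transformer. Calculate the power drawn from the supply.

P ≈ 36.6 W

I_in = I_out × N_out/N_in = 0.00433 × 7288/207 = 0.15245 A.
P = V_in I_in = 240 × 0.15245 = 36.6 W.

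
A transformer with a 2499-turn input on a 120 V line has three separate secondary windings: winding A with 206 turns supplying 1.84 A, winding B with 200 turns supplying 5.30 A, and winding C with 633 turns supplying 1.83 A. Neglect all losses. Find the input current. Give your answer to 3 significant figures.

I_in ≈ 1.04 A

V_A = 120 × 206/2499 = 9.8920 V; V_B = 120 × 200/2499 = 9.6038 V; V_C = 120 × 633/2499 = 30.396 V.
P_out = V_A I_A + V_B I_B + V_C I_C = 9.8920×1.84 + 9.6038×5.30 + 30.396×1.83 = 18.201 + 50.900 + 55.625 = 124.73 W.
Ideal ⇒ P_in = P_out, so I_in = P_out/V_in = 124.73/120 = 1.04 A.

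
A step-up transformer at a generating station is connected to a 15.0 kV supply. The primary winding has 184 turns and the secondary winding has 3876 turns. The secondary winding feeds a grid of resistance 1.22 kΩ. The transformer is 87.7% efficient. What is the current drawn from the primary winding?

I_p ≈ 6220 A

V_s = 15000 × 3876/184 = 315980 V.
I_s = V_s/R = 315980/1220 = 259.00 A.
P_out = V_s I_s = 315980 × 259.00 = 8.1838×10^7 W.
P_in = P_out/η = 8.1838×10^7/0.877 = 9.3316×10^7 W.
I_p = P_in/V_p = 9.3316×10^7/15000 = 6220 A.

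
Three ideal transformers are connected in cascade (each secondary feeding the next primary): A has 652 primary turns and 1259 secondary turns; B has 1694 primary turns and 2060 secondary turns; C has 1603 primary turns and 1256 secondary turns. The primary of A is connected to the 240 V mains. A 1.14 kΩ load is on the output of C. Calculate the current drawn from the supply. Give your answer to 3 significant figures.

Secondary of A: V = 240.00 × 1259/652 = 463.44 V.
Secondary of B: V = 463.44 × 2060/1694 = 563.56 V.
Secondary of C: V = 563.56 × 1256/1603 = 441.57 V.
I_load = 441.57/1140 = 0.38734 A, so P_out = 441.57 × 0.38734 = 171.04 W.
All ideal ⇒ P_in = P_out, so I_supply = 171.04/240 = 0.713 A.

I_supply ≈ 0.713 A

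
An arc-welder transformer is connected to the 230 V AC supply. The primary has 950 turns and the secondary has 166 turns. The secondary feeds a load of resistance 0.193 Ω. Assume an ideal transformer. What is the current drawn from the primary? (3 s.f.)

V_s = V_p × N_s/N_p = 230 × 166/950 = 40.189 V.
I_s = V_s/R = 40.189/0.193 = 208.24 A.
For an ideal transformer I_p N_p = I_s N_s, so I_p = 208.24 × 166/950 = 36.4 A.

I_p ≈ 36.4 A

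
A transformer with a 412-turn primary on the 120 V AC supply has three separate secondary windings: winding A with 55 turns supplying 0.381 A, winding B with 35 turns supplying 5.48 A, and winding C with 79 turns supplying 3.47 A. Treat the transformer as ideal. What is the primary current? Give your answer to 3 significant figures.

I_p ≈ 1.18 A

V_A = 120 × 55/412 = 16.019 V; V_B = 120 × 35/412 = 10.194 V; V_C = 120 × 79/412 = 23.010 V.
P_out = V_A I_A + V_B I_B + V_C I_C = 16.019×0.381 + 10.194×5.48 + 23.010×3.47 = 6.1034 + 55.864 + 79.844 = 141.81 W.
Ideal ⇒ P_in = P_out, so I_p = P_out/V_p = 141.81/120 = 1.18 A.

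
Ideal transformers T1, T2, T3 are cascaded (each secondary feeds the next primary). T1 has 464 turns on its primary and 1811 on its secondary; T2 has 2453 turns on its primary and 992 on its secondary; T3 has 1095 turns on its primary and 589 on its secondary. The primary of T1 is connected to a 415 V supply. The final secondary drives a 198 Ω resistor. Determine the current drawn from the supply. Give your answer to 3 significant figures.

After T1: V = 415.00 × 1811/464 = 1619.8 V.
After T2: V = 1619.8 × 992/2453 = 655.03 V.
After T3: V = 655.03 × 589/1095 = 352.34 V.
I_load = 352.34/198 = 1.7795 A, so P_out = 352.34 × 1.7795 = 626.99 W.
All ideal ⇒ P_in = P_out, so I_supply = 626.99/415 = 1.51 A.

I_supply ≈ 1.51 A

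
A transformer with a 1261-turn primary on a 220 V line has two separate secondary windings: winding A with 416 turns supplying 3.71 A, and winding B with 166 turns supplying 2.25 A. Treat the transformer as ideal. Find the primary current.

I_p ≈ 1.52 A

V_A = 220 × 416/1261 = 72.577 V; V_B = 220 × 166/1261 = 28.961 V.
P_out = V_A I_A + V_B I_B = 72.577×3.71 + 28.961×2.25 = 269.26 + 65.163 = 334.42 W.
Ideal ⇒ P_in = P_out, so I_p = P_out/V_p = 334.42/220 = 1.52 A.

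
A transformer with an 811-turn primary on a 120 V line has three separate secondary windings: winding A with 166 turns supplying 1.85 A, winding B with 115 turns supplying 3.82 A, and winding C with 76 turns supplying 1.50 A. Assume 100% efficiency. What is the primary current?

I_p ≈ 1.06 A

V_A = 120 × 166/811 = 24.562 V; V_B = 120 × 115/811 = 17.016 V; V_C = 120 × 76/811 = 11.245 V.
P_out = V_A I_A + V_B I_B + V_C I_C = 24.562×1.85 + 17.016×3.82 + 11.245×1.50 = 45.440 + 65.001 + 16.868 = 127.31 W.
Ideal ⇒ P_in = P_out, so I_p = P_out/V_p = 127.31/120 = 1.06 A.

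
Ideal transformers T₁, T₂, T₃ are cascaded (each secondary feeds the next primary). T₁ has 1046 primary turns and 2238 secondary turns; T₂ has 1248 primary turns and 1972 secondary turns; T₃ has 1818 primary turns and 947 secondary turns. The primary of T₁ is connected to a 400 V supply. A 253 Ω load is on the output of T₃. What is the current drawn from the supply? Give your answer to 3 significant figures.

I_supply ≈ 4.90 A

After T₁: V = 400.00 × 2238/1046 = 855.83 V.
After T₂: V = 855.83 × 1972/1248 = 1352.3 V.
After T₃: V = 1352.3 × 947/1818 = 704.43 V.
I_load = 704.43/253 = 2.7843 A, so P_out = 704.43 × 2.7843 = 1961.3 W.
All ideal ⇒ P_in = P_out, so I_supply = 1961.3/400 = 4.90 A.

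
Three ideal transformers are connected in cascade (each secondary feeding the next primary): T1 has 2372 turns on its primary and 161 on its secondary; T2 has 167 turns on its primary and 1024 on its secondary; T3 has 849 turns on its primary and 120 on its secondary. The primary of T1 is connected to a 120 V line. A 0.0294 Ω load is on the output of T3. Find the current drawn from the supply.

I_supply ≈ 14.1 A

After T1: V = 120.00 × 161/2372 = 8.1450 V.
After T2: V = 8.1450 × 1024/167 = 49.943 V.
After T3: V = 49.943 × 120/849 = 7.0591 V.
I_load = 7.0591/0.0294 = 240.11 A, so P_out = 7.0591 × 240.11 = 1694.9 W.
All ideal ⇒ P_in = P_out, so I_supply = 1694.9/120 = 14.1 A.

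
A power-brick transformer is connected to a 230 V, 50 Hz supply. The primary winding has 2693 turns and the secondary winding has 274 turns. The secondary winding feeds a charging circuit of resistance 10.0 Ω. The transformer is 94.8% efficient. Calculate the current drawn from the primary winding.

V_s = 230 × 274/2693 = 23.401 V.
I_s = V_s/R = 23.401/10.0 = 2.3401 A.
P_out = V_s I_s = 23.401 × 2.3401 = 54.763 W.
P_in = P_out/η = 54.763/0.948 = 57.766 W.
I_p = P_in/V_p = 57.766/230 = 0.251 A.

I_p ≈ 0.251 A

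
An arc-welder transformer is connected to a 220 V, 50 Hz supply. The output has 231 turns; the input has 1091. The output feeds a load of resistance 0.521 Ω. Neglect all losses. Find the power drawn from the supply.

P ≈ 4160 W

V_out = V_in × N_out/N_in = 220 × 231/1091 = 46.581 V.
I_out = V_out/R = 46.581/0.521 = 89.407 A.
I_in = I_out × N_out/N_in = 89.407 × 231/1091 = 18.930 A.
P = V_in I_in = 220 × 18.930 = 4160 W.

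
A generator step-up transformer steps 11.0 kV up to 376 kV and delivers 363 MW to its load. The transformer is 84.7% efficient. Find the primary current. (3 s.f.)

P_in = P_out/η = 3.63×10^8/0.847 = 4.2857×10^8 W.
I_p = P_in/V_p = 4.2857×10^8/11000 = 39000 A.

I_p ≈ 39000 A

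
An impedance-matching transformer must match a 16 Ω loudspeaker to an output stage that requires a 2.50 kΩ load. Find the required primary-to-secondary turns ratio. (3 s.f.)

N_p/N_s ≈ 12.5

Z_p/Z_s = (N_p/N_s)², so N_p/N_s = √(2500/16) = √156 = 12.5.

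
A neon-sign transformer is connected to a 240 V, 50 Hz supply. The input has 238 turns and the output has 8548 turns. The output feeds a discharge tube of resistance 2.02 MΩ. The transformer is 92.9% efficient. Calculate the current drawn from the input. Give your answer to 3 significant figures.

V_out = 240 × 8548/238 = 8619.8 V.
I_out = V_out/R = 8619.8/(2.02×10^6) = 0.0042672 A.
P_out = V_out I_out = 8619.8 × 0.0042672 = 36.783 W.
P_in = P_out/η = 36.783/0.929 = 39.594 W.
I_in = P_in/V_in = 39.594/240 = 0.165 A.

I_in ≈ 0.165 A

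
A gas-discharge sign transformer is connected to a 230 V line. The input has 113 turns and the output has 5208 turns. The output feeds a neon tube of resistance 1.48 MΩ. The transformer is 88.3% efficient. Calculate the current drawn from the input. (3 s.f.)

I_in ≈ 0.374 A

V_out = 230 × 5208/113 = 10600 V.
I_out = V_out/R = 10600/(1.48×10^6) = 0.0071624 A.
P_out = V_out I_out = 10600 × 0.0071624 = 75.924 W.
P_in = P_out/η = 75.924/0.883 = 85.984 W.
I_in = P_in/V_in = 85.984/230 = 0.374 A.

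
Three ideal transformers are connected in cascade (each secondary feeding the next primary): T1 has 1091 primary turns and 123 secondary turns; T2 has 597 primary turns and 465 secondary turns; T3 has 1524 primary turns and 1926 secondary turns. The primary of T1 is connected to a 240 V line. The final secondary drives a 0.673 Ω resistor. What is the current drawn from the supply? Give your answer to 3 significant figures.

I_supply ≈ 4.39 A

Secondary of T1: V = 240.00 × 123/1091 = 27.058 V.
Secondary of T2: V = 27.058 × 465/597 = 21.075 V.
Secondary of T3: V = 21.075 × 1926/1524 = 26.634 V.
I_load = 26.634/0.673 = 39.576 A, so P_out = 26.634 × 39.576 = 1054.1 W.
All ideal ⇒ P_in = P_out, so I_supply = 1054.1/240 = 4.39 A.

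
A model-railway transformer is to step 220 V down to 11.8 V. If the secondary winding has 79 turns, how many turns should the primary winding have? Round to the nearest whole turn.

N_p = 1473 turns

N_p/N_s = V_p/V_s, so N_p = 79 × 220/11.8 = 1472.9 ≈ 1473 turns.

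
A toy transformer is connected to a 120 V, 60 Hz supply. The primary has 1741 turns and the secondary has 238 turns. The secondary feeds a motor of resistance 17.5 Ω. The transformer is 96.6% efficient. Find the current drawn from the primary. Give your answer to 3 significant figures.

I_p ≈ 0.133 A

V_s = 120 × 238/1741 = 16.404 V.
I_s = V_s/R = 16.404/17.5 = 0.93739 A.
P_out = V_s I_s = 16.404 × 0.93739 = 15.377 W.
P_in = P_out/η = 15.377/0.966 = 15.919 W.
I_p = P_in/V_p = 15.919/120 = 0.133 A.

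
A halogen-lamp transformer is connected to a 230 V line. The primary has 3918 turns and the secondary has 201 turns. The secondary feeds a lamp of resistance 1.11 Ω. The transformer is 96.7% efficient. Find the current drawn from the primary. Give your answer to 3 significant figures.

V_s = 230 × 201/3918 = 11.799 V.
I_s = V_s/R = 11.799/1.11 = 10.630 A.
P_out = V_s I_s = 11.799 × 10.630 = 125.43 W.
P_in = P_out/η = 125.43/0.967 = 129.71 W.
I_p = P_in/V_p = 129.71/230 = 0.564 A.

I_p ≈ 0.564 A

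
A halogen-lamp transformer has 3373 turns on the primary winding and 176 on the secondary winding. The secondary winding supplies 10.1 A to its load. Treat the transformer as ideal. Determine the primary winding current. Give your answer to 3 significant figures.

For an ideal transformer I_p/I_s = N_s/N_p, so I_p = 10.1 × 176/3373 = 0.527 A.

I_p ≈ 0.527 A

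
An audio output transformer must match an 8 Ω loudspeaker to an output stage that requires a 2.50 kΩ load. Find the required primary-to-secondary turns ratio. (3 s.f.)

Z_p/Z_s = (N_p/N_s)², so N_p/N_s = √(2500/8) = √312 = 17.7.

N_p/N_s ≈ 17.7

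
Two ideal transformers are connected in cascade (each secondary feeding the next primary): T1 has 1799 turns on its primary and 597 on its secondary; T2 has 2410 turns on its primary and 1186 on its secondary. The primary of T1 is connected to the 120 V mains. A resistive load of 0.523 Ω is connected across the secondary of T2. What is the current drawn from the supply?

After T1: V = 120.00 × 597/1799 = 39.822 V.
After T2: V = 39.822 × 1186/2410 = 19.597 V.
I_load = 19.597/0.523 = 37.471 A, so P_out = 19.597 × 37.471 = 734.32 W.
All ideal ⇒ P_in = P_out, so I_supply = 734.32/120 = 6.12 A.

I_supply ≈ 6.12 A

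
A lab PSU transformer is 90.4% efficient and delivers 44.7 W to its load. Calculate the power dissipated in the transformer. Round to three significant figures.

P_in = P_out/η = 44.7/0.904 = 49.4469 W.
P_loss = P_in − P_out = 49.4469 − 44.7 = 4.75 W.

P_loss ≈ 4.75 W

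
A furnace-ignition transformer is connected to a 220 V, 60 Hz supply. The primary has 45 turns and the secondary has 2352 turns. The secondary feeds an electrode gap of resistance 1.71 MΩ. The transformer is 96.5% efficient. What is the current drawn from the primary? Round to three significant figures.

I_p ≈ 0.364 A

V_s = 220 × 2352/45 = 11499 V.
I_s = V_s/R = 11499/(1.71×10^6) = 0.0067244 A.
P_out = V_s I_s = 11499 × 0.0067244 = 77.321 W.
P_in = P_out/η = 77.321/0.965 = 80.126 W.
I_p = P_in/V_p = 80.126/220 = 0.364 A.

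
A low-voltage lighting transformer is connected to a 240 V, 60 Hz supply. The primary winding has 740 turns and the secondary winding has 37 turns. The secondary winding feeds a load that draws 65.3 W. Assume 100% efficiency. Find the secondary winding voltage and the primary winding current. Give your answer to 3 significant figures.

V_s ≈ 12.0 V, I_p ≈ 0.272 A

V_s = V_p × N_s/N_p = 240 × 37/740 = 12.000 V.
I_s = P/V_s = 65.3/12.000 = 5.4417 A.
I_p = I_s × N_s/N_p = 5.4417 × 37/740 = 0.272 A.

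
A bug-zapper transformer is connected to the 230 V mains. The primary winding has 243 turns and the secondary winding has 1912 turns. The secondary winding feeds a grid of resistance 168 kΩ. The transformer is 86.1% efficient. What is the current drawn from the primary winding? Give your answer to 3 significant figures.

V_s = 230 × 1912/243 = 1809.7 V.
I_s = V_s/R = 1809.7/168000 = 0.010772 A.
P_out = V_s I_s = 1809.7 × 0.010772 = 19.494 W.
P_in = P_out/η = 19.494/0.861 = 22.642 W.
I_p = P_in/V_p = 22.642/230 = 0.0984 A.

I_p ≈ 0.0984 A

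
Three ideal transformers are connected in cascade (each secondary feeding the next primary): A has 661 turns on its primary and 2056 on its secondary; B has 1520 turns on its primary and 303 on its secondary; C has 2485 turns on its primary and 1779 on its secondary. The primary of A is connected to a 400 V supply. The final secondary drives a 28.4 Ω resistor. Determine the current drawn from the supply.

After A: V = 400.00 × 2056/661 = 1244.2 V.
After B: V = 1244.2 × 303/1520 = 248.02 V.
After C: V = 248.02 × 1779/2485 = 177.55 V.
I_load = 177.55/28.4 = 6.2519 A, so P_out = 177.55 × 6.2519 = 1110.0 W.
All ideal ⇒ P_in = P_out, so I_supply = 1110.0/400 = 2.78 A.

I_supply ≈ 2.78 A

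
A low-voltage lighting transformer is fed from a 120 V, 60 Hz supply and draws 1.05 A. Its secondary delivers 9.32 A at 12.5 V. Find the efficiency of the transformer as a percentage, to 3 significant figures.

P_in = 120 × 1.05 = 126.000 W.
P_out = 12.5 × 9.32 = 116.500 W.
η = P_out/P_in = 116.500/126.000 = 0.925.

η ≈ 92.5%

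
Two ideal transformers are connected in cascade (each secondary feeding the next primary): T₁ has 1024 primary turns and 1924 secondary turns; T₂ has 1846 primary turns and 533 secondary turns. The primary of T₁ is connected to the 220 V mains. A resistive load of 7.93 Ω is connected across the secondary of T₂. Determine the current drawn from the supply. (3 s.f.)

I_supply ≈ 8.16 A

Secondary of T₁: V = 220.00 × 1924/1024 = 413.36 V.
Secondary of T₂: V = 413.36 × 533/1846 = 119.35 V.
I_load = 119.35/7.93 = 15.050 A, so P_out = 119.35 × 15.050 = 1796.3 W.
All ideal ⇒ P_in = P_out, so I_supply = 1796.3/220 = 8.16 A.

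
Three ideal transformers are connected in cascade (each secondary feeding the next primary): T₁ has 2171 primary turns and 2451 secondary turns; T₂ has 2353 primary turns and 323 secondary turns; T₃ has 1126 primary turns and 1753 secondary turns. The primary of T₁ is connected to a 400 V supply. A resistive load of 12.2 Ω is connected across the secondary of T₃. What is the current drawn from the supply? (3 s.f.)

I_supply ≈ 1.91 A

Secondary of T₁: V = 400.00 × 2451/2171 = 451.59 V.
Secondary of T₂: V = 451.59 × 323/2353 = 61.990 V.
Secondary of T₃: V = 61.990 × 1753/1126 = 96.509 V.
I_load = 96.509/12.2 = 7.9106 A, so P_out = 96.509 × 7.9106 = 763.44 W.
All ideal ⇒ P_in = P_out, so I_supply = 763.44/400 = 1.91 A.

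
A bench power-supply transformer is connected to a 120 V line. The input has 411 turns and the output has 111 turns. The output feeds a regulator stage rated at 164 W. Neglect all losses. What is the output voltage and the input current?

V_out ≈ 32.4 V, I_in ≈ 1.37 A

V_out = V_in × N_out/N_in = 120 × 111/411 = 32.409 V.
I_out = P/V_out = 164/32.409 = 5.0604 A.
I_in = I_out × N_out/N_in = 5.0604 × 111/411 = 1.37 A.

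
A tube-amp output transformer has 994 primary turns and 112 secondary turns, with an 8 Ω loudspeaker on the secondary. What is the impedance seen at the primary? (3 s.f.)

Z_p = (N_p/N_s)² × Z_s = (994/112)² × 8 = 630 Ω.

Z_p ≈ 630 Ω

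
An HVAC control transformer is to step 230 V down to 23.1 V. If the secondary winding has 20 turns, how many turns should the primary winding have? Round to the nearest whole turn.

N_p/N_s = V_p/V_s, so N_p = 20 × 230/23.1 = 199.1 ≈ 199 turns.

N_p = 199 turns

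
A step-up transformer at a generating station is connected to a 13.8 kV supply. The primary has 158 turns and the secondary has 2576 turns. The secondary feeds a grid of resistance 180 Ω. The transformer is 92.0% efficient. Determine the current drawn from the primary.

I_p ≈ 22200 A

V_s = 13800 × 2576/158 = 224990 V.
I_s = V_s/R = 224990/180 = 1250.0 A.
P_out = V_s I_s = 224990 × 1250.0 = 2.8123×10^8 W.
P_in = P_out/η = 2.8123×10^8/0.920 = 3.0569×10^8 W.
I_p = P_in/V_p = 3.0569×10^8/13800 = 22200 A.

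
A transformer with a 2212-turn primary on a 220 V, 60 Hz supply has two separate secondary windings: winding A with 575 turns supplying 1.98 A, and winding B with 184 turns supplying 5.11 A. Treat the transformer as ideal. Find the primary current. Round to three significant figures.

I_p ≈ 0.940 A

V_A = 220 × 575/2212 = 57.188 V; V_B = 220 × 184/2212 = 18.300 V.
P_out = V_A I_A + V_B I_B = 57.188×1.98 + 18.300×5.11 = 113.23 + 93.514 = 206.75 W.
Ideal ⇒ P_in = P_out, so I_p = P_out/V_p = 206.75/220 = 0.940 A.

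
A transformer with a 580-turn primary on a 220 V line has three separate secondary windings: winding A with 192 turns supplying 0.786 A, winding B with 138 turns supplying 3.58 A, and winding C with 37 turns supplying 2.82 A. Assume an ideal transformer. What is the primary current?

V_A = 220 × 192/580 = 72.828 V; V_B = 220 × 138/580 = 52.345 V; V_C = 220 × 37/580 = 14.034 V.
P_out = V_A I_A + V_B I_B + V_C I_C = 72.828×0.786 + 52.345×3.58 + 14.034×2.82 = 57.242 + 187.39 + 39.577 = 284.21 W.
Ideal ⇒ P_in = P_out, so I_p = P_out/V_p = 284.21/220 = 1.29 A.

I_p ≈ 1.29 A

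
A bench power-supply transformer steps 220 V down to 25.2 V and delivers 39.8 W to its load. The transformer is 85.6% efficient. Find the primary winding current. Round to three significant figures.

P_in = P_out/η = 39.8/0.856 = 46.495 W.
I_p = P_in/V_p = 46.495/220 = 0.211 A.

I_p ≈ 0.211 A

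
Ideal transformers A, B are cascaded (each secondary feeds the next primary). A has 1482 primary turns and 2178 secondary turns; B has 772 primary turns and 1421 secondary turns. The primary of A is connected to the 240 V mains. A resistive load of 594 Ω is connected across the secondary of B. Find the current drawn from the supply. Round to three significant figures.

I_supply ≈ 2.96 A

After A: V = 240.00 × 2178/1482 = 352.71 V.
After B: V = 352.71 × 1421/772 = 649.23 V.
I_load = 649.23/594 = 1.0930 A, so P_out = 649.23 × 1.0930 = 709.59 W.
All ideal ⇒ P_in = P_out, so I_supply = 709.59/240 = 2.96 A.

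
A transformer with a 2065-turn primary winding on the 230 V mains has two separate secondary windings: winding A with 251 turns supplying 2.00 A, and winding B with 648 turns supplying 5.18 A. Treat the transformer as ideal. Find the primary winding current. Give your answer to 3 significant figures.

I_p ≈ 1.87 A

V_A = 230 × 251/2065 = 27.956 V; V_B = 230 × 648/2065 = 72.174 V.
P_out = V_A I_A + V_B I_B = 27.956×2.00 + 72.174×5.18 = 55.913 + 373.86 = 429.78 W.
Ideal ⇒ P_in = P_out, so I_p = P_out/V_p = 429.78/230 = 1.87 A.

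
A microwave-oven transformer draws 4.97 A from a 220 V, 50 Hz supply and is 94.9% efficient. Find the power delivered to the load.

P_out ≈ 1040 W

P_in = V_in I_in = 220 × 4.97 = 1093.4 W.
P_out = η P_in = 0.949 × 1093.4 = 1040 W.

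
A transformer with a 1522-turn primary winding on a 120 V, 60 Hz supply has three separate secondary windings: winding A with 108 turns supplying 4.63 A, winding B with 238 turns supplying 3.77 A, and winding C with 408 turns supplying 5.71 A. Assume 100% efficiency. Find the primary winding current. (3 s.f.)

V_A = 120 × 108/1522 = 8.5151 V; V_B = 120 × 238/1522 = 18.765 V; V_C = 120 × 408/1522 = 32.168 V.
P_out = V_A I_A + V_B I_B + V_C I_C = 8.5151×4.63 + 18.765×3.77 + 32.168×5.71 = 39.425 + 70.743 + 183.68 = 293.85 W.
Ideal ⇒ P_in = P_out, so I_p = P_out/V_p = 293.85/120 = 2.45 A.

I_p ≈ 2.45 A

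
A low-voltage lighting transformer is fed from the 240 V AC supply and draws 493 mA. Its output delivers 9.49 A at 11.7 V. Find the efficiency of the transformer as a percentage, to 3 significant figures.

η ≈ 93.8%

P_in = 240 × 0.493 = 118.320 W.
P_out = 11.7 × 9.49 = 111.033 W.
η = P_out/P_in = 111.033/118.320 = 0.938.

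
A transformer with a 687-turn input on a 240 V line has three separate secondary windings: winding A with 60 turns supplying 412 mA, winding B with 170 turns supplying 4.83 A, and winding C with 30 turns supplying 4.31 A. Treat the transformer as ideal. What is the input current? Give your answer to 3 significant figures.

V_A = 240 × 60/687 = 20.961 V; V_B = 240 × 170/687 = 59.389 V; V_C = 240 × 30/687 = 10.480 V.
P_out = V_A I_A + V_B I_B + V_C I_C = 20.961×0.412 + 59.389×4.83 + 10.480×4.31 = 8.6358 + 286.85 + 45.170 = 340.65 W.
Ideal ⇒ P_in = P_out, so I_in = P_out/V_in = 340.65/240 = 1.42 A.

I_in ≈ 1.42 A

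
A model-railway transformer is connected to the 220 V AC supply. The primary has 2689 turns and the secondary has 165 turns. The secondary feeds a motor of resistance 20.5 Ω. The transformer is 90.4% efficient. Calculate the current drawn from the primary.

V_s = 220 × 165/2689 = 13.499 V.
I_s = V_s/R = 13.499/20.5 = 0.65851 A.
P_out = V_s I_s = 13.499 × 0.65851 = 8.8895 W.
P_in = P_out/η = 8.8895/0.904 = 9.8335 W.
I_p = P_in/V_p = 9.8335/220 = 0.0447 A.

I_p ≈ 0.0447 A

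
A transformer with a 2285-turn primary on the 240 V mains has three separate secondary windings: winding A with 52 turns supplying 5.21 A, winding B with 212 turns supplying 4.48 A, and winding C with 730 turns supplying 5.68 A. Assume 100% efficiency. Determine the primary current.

V_A = 240 × 52/2285 = 5.4617 V; V_B = 240 × 212/2285 = 22.267 V; V_C = 240 × 730/2285 = 76.674 V.
P_out = V_A I_A + V_B I_B + V_C I_C = 5.4617×5.21 + 22.267×4.48 + 76.674×5.68 = 28.455 + 99.756 + 435.51 = 563.72 W.
Ideal ⇒ P_in = P_out, so I_p = P_out/V_p = 563.72/240 = 2.35 A.

I_p ≈ 2.35 A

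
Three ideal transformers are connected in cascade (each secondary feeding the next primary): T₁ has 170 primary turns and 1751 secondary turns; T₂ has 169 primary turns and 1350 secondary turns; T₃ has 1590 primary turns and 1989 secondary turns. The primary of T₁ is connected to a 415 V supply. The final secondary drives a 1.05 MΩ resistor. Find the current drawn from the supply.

I_supply ≈ 4.19 A

After T₁: V = 415.00 × 1751/170 = 4274.5 V.
After T₂: V = 4274.5 × 1350/169 = 34145 V.
After T₃: V = 34145 × 1989/1590 = 42714 V.
I_load = 42714/(1.05×10^6) = 0.040680 A, so P_out = 42714 × 0.040680 = 1737.6 W.
All ideal ⇒ P_in = P_out, so I_supply = 1737.6/415 = 4.19 A.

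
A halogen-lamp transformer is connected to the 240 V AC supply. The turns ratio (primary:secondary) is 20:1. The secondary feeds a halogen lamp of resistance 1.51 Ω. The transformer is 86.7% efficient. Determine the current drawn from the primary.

I_p ≈ 0.458 A

V_s = 240 × 1/20 = 12.000 V.
I_s = V_s/R = 12.000/1.51 = 7.9470 A.
P_out = V_s I_s = 12.000 × 7.9470 = 95.364 W.
P_in = P_out/η = 95.364/0.867 = 109.99 W.
I_p = P_in/V_p = 109.99/240 = 0.458 A.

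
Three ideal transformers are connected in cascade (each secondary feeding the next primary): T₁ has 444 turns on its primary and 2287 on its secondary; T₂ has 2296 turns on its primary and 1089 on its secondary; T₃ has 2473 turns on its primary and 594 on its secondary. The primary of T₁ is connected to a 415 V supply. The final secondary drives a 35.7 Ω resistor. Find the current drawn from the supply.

I_supply ≈ 4.00 A

Secondary of T₁: V = 415.00 × 2287/444 = 2137.6 V.
Secondary of T₂: V = 2137.6 × 1089/2296 = 1013.9 V.
Secondary of T₃: V = 1013.9 × 594/2473 = 243.53 V.
I_load = 243.53/35.7 = 6.8215 A, so P_out = 243.53 × 6.8215 = 1661.2 W.
All ideal ⇒ P_in = P_out, so I_supply = 1661.2/415 = 4.00 A.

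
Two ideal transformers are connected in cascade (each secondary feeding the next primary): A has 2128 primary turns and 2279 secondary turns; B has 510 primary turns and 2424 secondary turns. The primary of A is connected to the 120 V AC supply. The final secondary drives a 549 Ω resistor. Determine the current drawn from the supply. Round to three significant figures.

After A: V = 120.00 × 2279/2128 = 128.52 V.
After B: V = 128.52 × 2424/510 = 610.82 V.
I_load = 610.82/549 = 1.1126 A, so P_out = 610.82 × 1.1126 = 679.61 W.
All ideal ⇒ P_in = P_out, so I_supply = 679.61/120 = 5.66 A.

I_supply ≈ 5.66 A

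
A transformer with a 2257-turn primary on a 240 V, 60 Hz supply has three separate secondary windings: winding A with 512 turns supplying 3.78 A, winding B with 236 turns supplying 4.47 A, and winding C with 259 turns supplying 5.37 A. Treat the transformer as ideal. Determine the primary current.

I_p ≈ 1.94 A

V_A = 240 × 512/2257 = 54.444 V; V_B = 240 × 236/2257 = 25.095 V; V_C = 240 × 259/2257 = 27.541 V.
P_out = V_A I_A + V_B I_B + V_C I_C = 54.444×3.78 + 25.095×4.47 + 27.541×5.37 = 205.80 + 112.18 + 147.90 = 465.87 W.
Ideal ⇒ P_in = P_out, so I_p = P_out/V_p = 465.87/240 = 1.94 A.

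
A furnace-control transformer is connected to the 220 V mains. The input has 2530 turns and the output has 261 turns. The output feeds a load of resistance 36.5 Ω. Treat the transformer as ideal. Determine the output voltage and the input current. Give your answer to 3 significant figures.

V_out ≈ 22.7 V, I_in ≈ 0.0641 A

V_out = V_in × N_out/N_in = 220 × 261/2530 = 22.696 V.
I_out = V_out/R = 22.696/36.5 = 0.62180 A.
I_in = I_out × N_out/N_in = 0.62180 × 261/2530 = 0.0641 A.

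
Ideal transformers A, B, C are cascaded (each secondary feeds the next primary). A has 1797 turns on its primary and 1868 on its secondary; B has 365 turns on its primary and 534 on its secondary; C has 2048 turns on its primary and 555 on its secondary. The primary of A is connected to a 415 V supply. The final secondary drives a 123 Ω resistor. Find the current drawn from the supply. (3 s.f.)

After A: V = 415.00 × 1868/1797 = 431.40 V.
After B: V = 431.40 × 534/365 = 631.14 V.
After C: V = 631.14 × 555/2048 = 171.04 V.
I_load = 171.04/123 = 1.3905 A, so P_out = 171.04 × 1.3905 = 237.83 W.
All ideal ⇒ P_in = P_out, so I_supply = 237.83/415 = 0.573 A.

I_supply ≈ 0.573 A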